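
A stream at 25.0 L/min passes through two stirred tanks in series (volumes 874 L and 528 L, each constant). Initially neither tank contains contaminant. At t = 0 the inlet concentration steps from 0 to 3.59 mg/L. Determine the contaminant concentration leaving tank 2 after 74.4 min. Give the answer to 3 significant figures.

2.67 mg/L

Each tank obeys Vᵢ dCᵢ/dt = Q(Cᵢ₋₁ − Cᵢ), so τᵢ = Vᵢ/Q.
τ₁ = 874/25.0 = 34.960 min; τ₂ = 528/25.0 = 21.120 min.
Tank 1: C₁ = C_in(1 − e^(−t/τ₁)). Tank 2 (τ₁ ≠ τ₂): C₂ = C_in[1 − (τ₁ e^(−t/τ₁) − τ₂ e^(−t/τ₂))/(τ₁ − τ₂)].
At t = 74.4: e^(−t/τ₁) = 0.11906, e^(−t/τ₂) = 0.029519.
C₂ = 3.59·[1 − (34.960·0.11906 − 21.120·0.029519)/(13.840)] = 3.59·0.74430 = 2.6721 mg/L.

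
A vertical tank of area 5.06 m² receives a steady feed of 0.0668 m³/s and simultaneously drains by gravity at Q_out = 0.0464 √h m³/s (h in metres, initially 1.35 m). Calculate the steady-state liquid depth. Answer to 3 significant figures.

Level balance: A dh/dt = 0.0668 − 0.0464 √h. Setting dh/dt = 0:
Q_in = 0.0464 √h_ss ⇒ √h_ss = 0.0668/0.0464 = 1.4397.
h_ss = 1.4397² = 2.0726 m. (Since h₀ = 1.35 m < h_ss, the level will rise toward this value.)

2.07 m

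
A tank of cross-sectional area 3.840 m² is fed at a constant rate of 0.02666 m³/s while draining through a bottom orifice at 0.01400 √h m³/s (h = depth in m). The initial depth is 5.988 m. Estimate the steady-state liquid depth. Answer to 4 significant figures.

Level balance: A dh/dt = 0.02666 − 0.01400 √h. Setting dh/dt = 0:
Q_in = 0.01400 √h_ss ⇒ √h_ss = 0.02666/0.01400 = 1.90429.
h_ss = 1.90429² = 3.62630 m. (Since h₀ = 5.988 m > h_ss, the level will fall toward this value.)

3.626 m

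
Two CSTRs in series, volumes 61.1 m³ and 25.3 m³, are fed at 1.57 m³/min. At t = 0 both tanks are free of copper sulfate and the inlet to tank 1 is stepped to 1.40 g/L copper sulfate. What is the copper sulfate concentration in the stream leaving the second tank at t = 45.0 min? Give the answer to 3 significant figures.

Each tank obeys Vᵢ dCᵢ/dt = Q(Cᵢ₋₁ − Cᵢ), so τᵢ = Vᵢ/Q.
τ₁ = 61.1/1.57 = 38.917 min; τ₂ = 25.3/1.57 = 16.115 min.
Tank 1: C₁ = C_in(1 − e^(−t/τ₁)). Tank 2 (τ₁ ≠ τ₂): C₂ = C_in[1 − (τ₁ e^(−t/τ₁) − τ₂ e^(−t/τ₂))/(τ₁ − τ₂)].
At t = 45.0: e^(−t/τ₁) = 0.31465, e^(−t/τ₂) = 0.061268.
C₂ = 1.40·[1 − (38.917·0.31465 − 16.115·0.061268)/(22.803)] = 1.40·0.50629 = 0.70880 g/L.

0.709 g/L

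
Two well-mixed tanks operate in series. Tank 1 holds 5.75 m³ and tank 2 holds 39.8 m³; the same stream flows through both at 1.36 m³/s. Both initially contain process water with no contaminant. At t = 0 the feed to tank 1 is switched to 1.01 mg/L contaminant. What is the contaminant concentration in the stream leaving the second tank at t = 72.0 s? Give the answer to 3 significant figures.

Time constants: τᵢ = Vᵢ/Q for each well-mixed tank.
τ₁ = 5.75/1.36 = 4.2279 s; τ₂ = 39.8/1.36 = 29.265 s.
Solving the cascade with C₁(0)=C₂(0)=0 gives C₂(t) = C_in[1 − (τ₁ e^(−t/τ₁) − τ₂ e^(−t/τ₂))/(τ₁ − τ₂)].
At t = 72.0: e^(−t/τ₁) = 4.0193e-08, e^(−t/τ₂) = 0.085409.
C₂ = 1.01·[1 − (4.2279·4.0193e-08 − 29.265·0.085409)/(-25.037)] = 1.01·0.90017 = 0.90917 mg/L.

0.909 mg/L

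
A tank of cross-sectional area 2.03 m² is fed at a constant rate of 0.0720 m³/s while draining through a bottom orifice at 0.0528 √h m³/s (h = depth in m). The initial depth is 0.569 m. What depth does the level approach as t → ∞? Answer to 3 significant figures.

1.86 m

Unsteady balance on liquid volume: A dh/dt = Q_in − 0.0528 √h. At steady state dh/dt = 0:
Q_in = 0.0528 √h_ss ⇒ √h_ss = 0.0720/0.0528 = 1.3636.
h_ss = 1.3636² = 1.8595 m. (Since h₀ = 0.569 m < h_ss, the level will rise toward this value.)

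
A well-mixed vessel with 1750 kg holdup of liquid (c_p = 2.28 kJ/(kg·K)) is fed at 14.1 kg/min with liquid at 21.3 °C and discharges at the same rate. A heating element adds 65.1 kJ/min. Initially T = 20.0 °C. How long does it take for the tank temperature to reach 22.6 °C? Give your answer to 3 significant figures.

Unsteady energy balance on the tank contents: M c_p dT/dt = ṁ c_p (T_in − T) + 65.1.
τ = M/ṁ = 124.11 min; T_ss = T_in + Q̇/(ṁ c_p) = 23.325 °C.
T(t) = T_ss + (T₀ − T_ss) e^(−t/τ). Set T = 22.6:
e^(−t/τ) = (22.6 − 23.325)/(20.0 − 23.325) = 0.21805
t = −124.11 · ln(0.21805) = 189.03 min.

189 min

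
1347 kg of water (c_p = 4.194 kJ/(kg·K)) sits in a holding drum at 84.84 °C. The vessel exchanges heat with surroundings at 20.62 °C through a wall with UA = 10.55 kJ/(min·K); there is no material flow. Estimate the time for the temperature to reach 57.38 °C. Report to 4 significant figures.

298.7 min

Heat balance on the well-mixed liquid: M c_p dT/dt = −UA(T − T_amb).
τ = M c_p/UA = 535.480 min; T_ss = T_amb = 20.6200 °C.
T(t) = T_ss + (T₀ − T_ss)e^(−t/τ); set T = 57.38:
t = −τ ln[(T − T_ss)/(T₀ − T_ss)] = −535.480 · ln(0.572407) = 298.747 min.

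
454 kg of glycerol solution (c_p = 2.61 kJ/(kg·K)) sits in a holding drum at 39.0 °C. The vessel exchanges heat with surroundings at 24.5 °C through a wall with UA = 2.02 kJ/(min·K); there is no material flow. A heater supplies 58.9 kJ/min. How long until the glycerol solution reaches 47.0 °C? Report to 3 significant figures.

463 min

M c_p dT/dt = −UA(T − T_amb) + Q̇.
τ = M c_p/UA = 586.60 min; T_ss = T_amb + Q̇/UA = 24.5 + 58.9/2.02 = 53.658 °C.
T(t) = T_ss + (T₀ − T_ss)e^(−t/τ); set T = 47.0:
t = −τ ln[(T − T_ss)/(T₀ − T_ss)] = −586.60 · ln(0.45424) = 462.91 min.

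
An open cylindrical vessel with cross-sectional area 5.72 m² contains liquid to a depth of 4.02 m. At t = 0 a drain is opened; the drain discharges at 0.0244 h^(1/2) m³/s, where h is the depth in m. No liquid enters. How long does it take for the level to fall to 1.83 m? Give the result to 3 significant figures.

Mass balance (ρ constant): A dh/dt = −0.0244 √h.
∫ h^(−1/2) dh = −(0.0244/A) ∫ dt, giving 2√h = 2√h₀ − (0.0244/A) t.
t = 2A(√h₀ − √h)/0.0244 = 2·5.72·(√4.02 − √1.83)/0.0244
  = 11.440 × (2.0050 − 1.3528) / 0.0244 = 305.79 s.

306 s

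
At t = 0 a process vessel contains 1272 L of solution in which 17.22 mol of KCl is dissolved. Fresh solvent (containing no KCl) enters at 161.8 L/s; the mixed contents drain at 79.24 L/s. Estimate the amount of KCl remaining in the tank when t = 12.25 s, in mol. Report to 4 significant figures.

9.821 mol

Total volume: dV/dt = Q_in − Q_out = 82.5600 L/s, so V(t) = 1272 + 82.5600 t and V(12.25) = 2283.36 L.
Solute balance: dm/dt = 0 − Q_out C = −Q_out m/V(t).
dm/m = −Q_out dt/(V₀ + 82.5600 t); integrating gives ln(m/m₀) = −(Q_out/(Q_in−Q_out)) ln(V/V₀).
m = m₀ (V₀/V)^(Q_out/(Q_in−Q_out)) = 17.22 × (1272/2283.36)^(0.959787) = 9.82118 mol.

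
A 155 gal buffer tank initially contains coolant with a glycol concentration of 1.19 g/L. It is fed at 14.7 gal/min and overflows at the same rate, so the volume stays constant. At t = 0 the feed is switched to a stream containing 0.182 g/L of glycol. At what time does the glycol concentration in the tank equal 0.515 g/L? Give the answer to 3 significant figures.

Species balance on the tank: V dC/dt = Q(C_in − C), so τ = V/Q = 10.544 min.
C(t) = C_in + (C₀ − C_in) e^(−t/τ). Set C = 0.515 and solve for t:
e^(−t/τ) = (C − C_in)/(C₀ − C_in) = (0.515 − 0.182)/(1.19 − 0.182) = 0.33036
t = −τ ln(…) = 10.544 × 1.1076 = 11.679 min.

11.7 min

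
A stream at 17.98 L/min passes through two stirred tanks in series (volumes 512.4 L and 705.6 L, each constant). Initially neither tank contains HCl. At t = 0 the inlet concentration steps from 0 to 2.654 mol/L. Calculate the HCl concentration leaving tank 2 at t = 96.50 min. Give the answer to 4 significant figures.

2.063 mol/L

Each tank obeys Vᵢ dCᵢ/dt = Q(Cᵢ₋₁ − Cᵢ), so τᵢ = Vᵢ/Q.
τ₁ = 512.4/17.98 = 28.4983 min; τ₂ = 705.6/17.98 = 39.2436 min.
Tank 1: C₁ = C_in(1 − e^(−t/τ₁)). Tank 2 (τ₁ ≠ τ₂): C₂ = C_in[1 − (τ₁ e^(−t/τ₁) − τ₂ e^(−t/τ₂))/(τ₁ − τ₂)].
At t = 96.50: e^(−t/τ₁) = 0.0338383, e^(−t/τ₂) = 0.0855205.
C₂ = 2.654·[1 − (28.4983·0.0338383 − 39.2436·0.0855205)/(-10.7453)] = 2.654·0.777409 = 2.06324 mol/L.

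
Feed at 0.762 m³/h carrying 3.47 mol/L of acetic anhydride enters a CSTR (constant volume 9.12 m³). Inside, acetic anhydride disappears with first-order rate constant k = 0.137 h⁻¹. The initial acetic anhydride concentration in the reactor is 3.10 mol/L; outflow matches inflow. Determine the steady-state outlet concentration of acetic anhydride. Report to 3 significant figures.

1.31 mol/L

Species balance: V dC/dt = Q C_in − Q C − k V C.
At steady state: 0 = Q C_in − (Q + kV) C_ss, so C_ss = Q C_in/(Q + kV).
C_ss = 0.762·3.47/(0.762 + 0.137·9.12) = 2.6441/2.0114 = 1.3146 mol/L.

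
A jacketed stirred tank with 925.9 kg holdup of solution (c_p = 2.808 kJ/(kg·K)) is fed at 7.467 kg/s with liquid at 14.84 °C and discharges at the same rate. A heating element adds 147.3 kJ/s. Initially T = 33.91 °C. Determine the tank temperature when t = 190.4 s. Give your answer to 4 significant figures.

M c_p dT/dt = ṁ c_p (T_in − T) + Q̇.
τ = M/ṁ = 123.999 s; T_ss = T_in + Q̇/(ṁ c_p) = 14.84 + 147.3/(7.467·2.808) = 21.8652 °C.
Solution: T(t) = T_ss + (T₀ − T_ss) e^(−t/τ).
T(190.4) = 21.8652 + (12.0448)·e^(−190.4/123.999) = 21.8652 + (12.0448)·0.215349 = 24.4590 °C.

24.46 °C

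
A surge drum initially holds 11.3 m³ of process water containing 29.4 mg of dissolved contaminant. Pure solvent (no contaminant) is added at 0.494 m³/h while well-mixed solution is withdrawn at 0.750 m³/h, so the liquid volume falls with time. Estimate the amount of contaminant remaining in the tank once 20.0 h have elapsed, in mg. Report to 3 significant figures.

5.02 mg

Let m(t) be the amount of contaminant. Volume: V(t) = V₀ + (Q_in − Q_out) t = 11.3 − 0.25600 t; V(20.0) = 6.1800 m³.
No contaminant enters, so dm/dt = −Q_out · (m/V).
Separate: dm/m = −Q_out dt/V(t) ⇒ ln(m/m₀) = −(Q_out/(Q_in−Q_out)) ln(V/V₀).
m = m₀ (V₀/V)^(Q_out/(Q_in−Q_out)) = 29.4 × (11.3/6.1800)^(-2.9297) = 5.0177 mg.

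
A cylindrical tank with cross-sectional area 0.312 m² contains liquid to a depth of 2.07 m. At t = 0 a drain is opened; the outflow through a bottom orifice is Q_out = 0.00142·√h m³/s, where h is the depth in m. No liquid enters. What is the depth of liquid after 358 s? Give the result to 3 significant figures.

0.389 m

With no inflow, A dh/dt = −0.00142 √h.
Separate and integrate: 2(√h − √h₀) = −(0.00142/A) t.
√h = √2.07 − 0.00142·358/(2·0.312) = 1.4387 − 0.81468 = 0.62407.
h = 0.62407² = 0.38946 m.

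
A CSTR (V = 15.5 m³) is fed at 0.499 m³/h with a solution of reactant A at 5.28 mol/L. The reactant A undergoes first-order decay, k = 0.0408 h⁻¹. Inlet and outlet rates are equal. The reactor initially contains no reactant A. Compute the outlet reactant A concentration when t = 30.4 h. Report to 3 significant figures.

Species balance: V dC/dt = Q C_in − Q C − k V C.
This is linear with rate a = Q/V + k = 0.072994 h⁻¹.
C_ss = Q C_in/(Q + kV) = 2.3287 mol/L; C(t) = C_ss + (C₀ − C_ss) e^(−a t).
C(30.4) = 2.3287 + (-2.3287)·e^(−0.072994·30.4) = 2.3287 + (-2.3287)·0.10872 = 2.0756 mol/L.

2.08 mol/L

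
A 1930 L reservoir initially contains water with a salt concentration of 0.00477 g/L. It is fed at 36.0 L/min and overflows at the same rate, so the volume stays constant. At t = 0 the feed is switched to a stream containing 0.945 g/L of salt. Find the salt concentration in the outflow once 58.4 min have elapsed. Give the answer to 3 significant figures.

Species balance on the tank: V dC/dt = Q(C_in − C).
Time constant τ = V/Q = 1930/36.0 = 53.611 min.
Solution: C(t) = C_in + (C₀ − C_in) e^(−t/τ).
C(58.4) = 0.945 + (0.00477 − 0.945)·e^(−58.4/53.611) = 0.945 + (-0.94023)·0.33644 = 0.62867 g/L.

0.629 g/L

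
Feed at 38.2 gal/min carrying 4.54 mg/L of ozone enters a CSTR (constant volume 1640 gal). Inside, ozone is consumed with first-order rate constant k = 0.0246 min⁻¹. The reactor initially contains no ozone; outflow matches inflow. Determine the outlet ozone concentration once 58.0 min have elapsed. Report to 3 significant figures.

Accumulation = in − out − consumed: V dC/dt = Q C_in − Q C − k V C.
This is linear with rate a = Q/V + k = 0.047893 min⁻¹.
C_ss = Q C_in/(Q + kV) = 2.2080 mg/L; C(t) = C_ss + (C₀ − C_ss) e^(−a t).
C(58.0) = 2.2080 + (-2.2080)·e^(−0.047893·58.0) = 2.2080 + (-2.2080)·0.062177 = 2.0707 mg/L.

2.07 mg/L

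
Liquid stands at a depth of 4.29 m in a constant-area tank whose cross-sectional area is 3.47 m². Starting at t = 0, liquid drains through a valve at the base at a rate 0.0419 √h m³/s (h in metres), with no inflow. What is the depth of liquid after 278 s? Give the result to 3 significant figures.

0.154 m

A dh/dt = −Q_out = −0.0419 √h.
Separate and integrate: 2(√h − √h₀) = −(0.0419/A) t.
√h = √4.29 − 0.0419·278/(2·3.47) = 2.0712 − 1.6784 = 0.39282.
h = 0.39282² = 0.15430 m.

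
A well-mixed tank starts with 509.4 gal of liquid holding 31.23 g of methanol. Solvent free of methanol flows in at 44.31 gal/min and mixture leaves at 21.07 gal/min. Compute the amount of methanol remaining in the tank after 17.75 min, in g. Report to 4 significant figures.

18.24 g

Total volume: dV/dt = Q_in − Q_out = 23.2400 gal/min, so V(t) = 509.4 + 23.2400 t and V(17.75) = 921.910 gal.
Species balance (pure solvent in): dm/dt = −Q_out · m/V(t).
dm/m = −Q_out dt/(V₀ + 23.2400 t); integrating gives ln(m/m₀) = −(Q_out/(Q_in−Q_out)) ln(V/V₀).
m = m₀ (V₀/V)^(Q_out/(Q_in−Q_out)) = 31.23 × (509.4/921.910)^(0.906627) = 18.2389 g.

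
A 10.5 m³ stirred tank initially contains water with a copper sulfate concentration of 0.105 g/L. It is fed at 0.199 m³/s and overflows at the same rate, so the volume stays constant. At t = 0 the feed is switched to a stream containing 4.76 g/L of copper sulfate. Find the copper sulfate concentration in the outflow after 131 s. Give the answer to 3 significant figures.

Unsteady species balance (constant V, well mixed): V dC/dt = Q(C_in − C).
Time constant τ = V/Q = 10.5/0.199 = 52.764 s.
Integrating: C(t) = C_in + (C₀ − C_in) e^(−t/τ).
C(131) = 4.76 + (0.105 − 4.76)·e^(−131/52.764) = 4.76 + (-4.6550)·0.083512 = 4.3713 g/L.

4.37 g/L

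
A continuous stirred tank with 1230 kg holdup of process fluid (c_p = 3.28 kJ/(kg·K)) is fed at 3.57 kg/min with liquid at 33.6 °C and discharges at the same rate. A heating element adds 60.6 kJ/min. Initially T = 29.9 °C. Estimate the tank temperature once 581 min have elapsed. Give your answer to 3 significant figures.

37.1 °C

M c_p dT/dt = ṁ c_p (T_in − T) + Q̇.
Rearrange: dT/dt = (T_ss − T)/τ with τ = M/ṁ = 344.54 min and T_ss = T_in + Q̇/(ṁ c_p) = 38.775 °C.
T approaches T_ss exponentially: T(t) = T_ss + (T₀ − T_ss) e^(−t/τ).
T(581) = 38.775 + (-8.8752)·e^(−581/344.54) = 38.775 + (-8.8752)·0.18520 = 37.132 °C.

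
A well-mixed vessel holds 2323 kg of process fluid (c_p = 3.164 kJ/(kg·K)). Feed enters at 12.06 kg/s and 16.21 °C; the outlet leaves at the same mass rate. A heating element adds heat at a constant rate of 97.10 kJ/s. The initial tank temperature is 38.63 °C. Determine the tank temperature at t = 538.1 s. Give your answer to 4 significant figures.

Heat balance on the well-mixed liquid: M c_p dT/dt = ṁ c_p (T_in − T) + 97.10.
Rearrange: dT/dt = (T_ss − T)/τ with τ = M/ṁ = 192.620 s and T_ss = T_in + Q̇/(ṁ c_p) = 18.7547 °C.
Integrating: T(t) = T_ss + (T₀ − T_ss) e^(−t/τ).
T(538.1) = 18.7547 + (19.8753)·e^(−538.1/192.620) = 18.7547 + (19.8753)·0.0612017 = 19.9711 °C.

19.97 °C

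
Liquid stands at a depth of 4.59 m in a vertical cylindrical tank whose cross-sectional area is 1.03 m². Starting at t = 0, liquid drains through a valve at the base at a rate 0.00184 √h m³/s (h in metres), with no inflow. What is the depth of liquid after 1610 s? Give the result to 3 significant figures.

A dh/dt = −Q_out = −0.00184 √h.
Separate and integrate: 2(√h − √h₀) = −(0.00184/A) t.
√h = √4.59 − 0.00184·1610/(2·1.03) = 2.1424 − 1.4381 = 0.70437.
h = 0.70437² = 0.49614 m.

0.496 m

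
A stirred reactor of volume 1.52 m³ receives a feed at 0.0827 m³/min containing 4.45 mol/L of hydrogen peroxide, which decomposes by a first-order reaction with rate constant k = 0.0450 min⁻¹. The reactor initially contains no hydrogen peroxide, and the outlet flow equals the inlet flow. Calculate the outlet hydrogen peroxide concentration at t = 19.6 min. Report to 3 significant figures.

Species balance: V dC/dt = Q C_in − Q C − k V C.
dC/dt = (Q/V) C_in − (Q/V + k) C; effective rate a = Q/V + k = 0.054408 + 0.0450 = 0.099408 min⁻¹.
C_ss = Q C_in/(Q + kV) = 2.4356 mol/L; C(t) = C_ss + (C₀ − C_ss) e^(−a t).
C(19.6) = 2.4356 + (-2.4356)·e^(−0.099408·19.6) = 2.4356 + (-2.4356)·0.14250 = 2.0885 mol/L.

2.09 mol/L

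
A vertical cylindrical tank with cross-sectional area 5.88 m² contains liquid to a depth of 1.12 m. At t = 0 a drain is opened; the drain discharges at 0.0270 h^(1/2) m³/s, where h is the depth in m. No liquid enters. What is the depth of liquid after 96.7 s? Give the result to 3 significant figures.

Unsteady balance on liquid volume: A dh/dt = −0.0270 √h.
∫ h^(−1/2) dh = −(0.0270/A) ∫ dt, giving 2√h = 2√h₀ − (0.0270/A) t.
√h = √1.12 − 0.0270·96.7/(2·5.88) = 1.0583 − 0.22202 = 0.83629.
h = 0.83629² = 0.69937 m.

0.699 m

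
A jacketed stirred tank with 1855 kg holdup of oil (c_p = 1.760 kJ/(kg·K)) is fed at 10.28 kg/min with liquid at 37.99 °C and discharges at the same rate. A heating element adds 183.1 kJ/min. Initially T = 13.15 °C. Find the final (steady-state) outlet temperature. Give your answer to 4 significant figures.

Heat balance on the well-mixed liquid: M c_p dT/dt = ṁ c_p (T_in − T) + 183.1.
At steady state dT/dt = 0 ⇒ T_ss = T_in + Q̇/(ṁ c_p) = 37.99 + 183.1/(10.28·1.760) = 48.1100 °C.

48.11 °C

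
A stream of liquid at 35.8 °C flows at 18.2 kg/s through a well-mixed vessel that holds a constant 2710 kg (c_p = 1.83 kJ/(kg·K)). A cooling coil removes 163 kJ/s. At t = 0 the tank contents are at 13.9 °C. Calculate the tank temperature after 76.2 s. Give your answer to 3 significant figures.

M c_p dT/dt = ṁ c_p (T_in − T) − Q̇.
τ = M/ṁ = 148.90 s; T_ss = T_in − Q̇/(ṁ c_p) = 35.8 − 163/(18.2·1.83) = 30.906 °C.
This is linear first-order; T(t) = T_ss + (T₀ − T_ss) e^(−t/τ).
T(76.2) = 30.906 + (-17.006)·e^(−76.2/148.90) = 30.906 + (-17.006)·0.59945 = 20.712 °C.

20.7 °C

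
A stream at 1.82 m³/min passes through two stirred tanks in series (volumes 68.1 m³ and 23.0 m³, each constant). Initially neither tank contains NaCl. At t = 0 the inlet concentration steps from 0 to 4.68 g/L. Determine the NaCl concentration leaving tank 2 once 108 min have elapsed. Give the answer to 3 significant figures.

Each tank obeys Vᵢ dCᵢ/dt = Q(Cᵢ₋₁ − Cᵢ), so τᵢ = Vᵢ/Q.
τ₁ = 68.1/1.82 = 37.418 min; τ₂ = 23.0/1.82 = 12.637 min.
Solving the cascade with C₁(0)=C₂(0)=0 gives C₂(t) = C_in[1 − (τ₁ e^(−t/τ₁) − τ₂ e^(−t/τ₂))/(τ₁ − τ₂)].
At t = 108: e^(−t/τ₁) = 0.055780, e^(−t/τ₂) = 0.00019430.
C₂ = 4.68·[1 − (37.418·0.055780 − 12.637·0.00019430)/(24.780)] = 4.68·0.91587 = 4.2863 g/L.

4.29 g/L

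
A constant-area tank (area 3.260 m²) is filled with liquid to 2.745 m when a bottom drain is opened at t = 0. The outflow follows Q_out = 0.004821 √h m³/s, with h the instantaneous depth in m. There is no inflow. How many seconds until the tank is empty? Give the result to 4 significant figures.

With no inflow, A dh/dt = −0.004821 √h.
Separate and integrate: 2(√h − √h₀) = −(0.004821/A) t.
Tank is empty when √h = 0: t_empty = 2A√h₀/0.004821.
t_empty = 2·3.260·√2.745/0.004821 = 6.52000·1.65680/0.004821 = 2240.69 s.

2241 s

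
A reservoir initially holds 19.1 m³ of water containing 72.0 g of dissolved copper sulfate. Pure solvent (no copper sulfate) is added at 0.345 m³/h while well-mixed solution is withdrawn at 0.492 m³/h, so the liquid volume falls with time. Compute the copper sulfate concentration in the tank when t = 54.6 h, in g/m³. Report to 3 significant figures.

Total volume: dV/dt = Q_in − Q_out = -0.14700 m³/h, so V(t) = 19.1 − 0.14700 t and V(54.6) = 11.074 m³.
No copper sulfate enters, so dm/dt = −Q_out · (m/V).
Separate: dm/m = −Q_out dt/V(t) ⇒ ln(m/m₀) = −(Q_out/(Q_in−Q_out)) ln(V/V₀).
m = m₀ (V₀/V)^(Q_out/(Q_in−Q_out)) = 72.0 × (19.1/11.074)^(-3.3469) = 11.614 g.
C = m/V = 11.614/11.074 = 1.0488 g/m³.

1.05 g/m³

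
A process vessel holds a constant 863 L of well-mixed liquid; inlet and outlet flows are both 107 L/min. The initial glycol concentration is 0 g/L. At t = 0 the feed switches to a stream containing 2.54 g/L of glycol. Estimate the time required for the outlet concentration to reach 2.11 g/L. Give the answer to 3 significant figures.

Accumulation = in − out for the solute gives V dC/dt = Q(C_in − C), so τ = V/Q = 8.0654 min.
C(t) = C_in + (C₀ − C_in) e^(−t/τ). Set C = 2.11 and solve for t:
e^(−t/τ) = (C − C_in)/(C₀ − C_in) = (2.11 − 2.54)/(0 − 2.54) = 0.16929
t = −τ ln(…) = 8.0654 × 1.7761 = 14.325 min.

14.3 min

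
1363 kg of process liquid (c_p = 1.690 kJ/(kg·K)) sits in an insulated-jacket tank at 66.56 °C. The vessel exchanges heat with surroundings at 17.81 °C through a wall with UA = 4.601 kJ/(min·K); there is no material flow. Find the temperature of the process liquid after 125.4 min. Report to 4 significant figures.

55.76 °C

First-law balance (no shaft work): M c_p dT/dt = −UA(T − T_amb).
dT/dt = (T_ss − T)/τ with T_ss = T_amb = 17.8100 °C, τ = M c_p/UA = 1363·1.690/4.601 = 500.646 min.
Integrating: T(t) = T_ss + (T₀ − T_ss) e^(−t/τ).
T(125.4) = 17.8100 + (48.7500)·0.778430 = 55.7584 °C.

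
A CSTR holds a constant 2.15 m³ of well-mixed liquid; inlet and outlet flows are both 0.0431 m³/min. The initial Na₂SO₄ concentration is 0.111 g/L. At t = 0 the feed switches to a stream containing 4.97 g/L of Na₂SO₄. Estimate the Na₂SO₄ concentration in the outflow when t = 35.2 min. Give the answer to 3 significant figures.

2.57 g/L

Mass balance on the solute (V constant): V dC/dt = Q(C_in − C).
Time constant τ = V/Q = 2.15/0.0431 = 49.884 min.
Integrating: C(t) = C_in + (C₀ − C_in) e^(−t/τ).
C(35.2) = 4.97 + (0.111 − 4.97)·e^(−35.2/49.884) = 4.97 + (-4.8590)·0.49379 = 2.5707 g/L.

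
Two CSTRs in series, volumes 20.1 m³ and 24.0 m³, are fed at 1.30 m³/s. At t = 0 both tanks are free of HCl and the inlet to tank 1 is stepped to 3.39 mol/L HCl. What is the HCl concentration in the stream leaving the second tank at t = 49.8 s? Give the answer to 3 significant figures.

Species balance on tank i: dCᵢ/dt = (Cᵢ₋₁ − Cᵢ)/τᵢ with τᵢ = Vᵢ/Q.
τ₁ = 20.1/1.30 = 15.462 s; τ₂ = 24.0/1.30 = 18.462 s.
Tank 1: C₁ = C_in(1 − e^(−t/τ₁)). Tank 2 (τ₁ ≠ τ₂): C₂ = C_in[1 − (τ₁ e^(−t/τ₁) − τ₂ e^(−t/τ₂))/(τ₁ − τ₂)].
At t = 49.8: e^(−t/τ₁) = 0.039919, e^(−t/τ₂) = 0.067374.
C₂ = 3.39·[1 − (15.462·0.039919 − 18.462·0.067374)/(-3.0000)] = 3.39·0.79113 = 2.6819 mol/L.

2.68 mol/L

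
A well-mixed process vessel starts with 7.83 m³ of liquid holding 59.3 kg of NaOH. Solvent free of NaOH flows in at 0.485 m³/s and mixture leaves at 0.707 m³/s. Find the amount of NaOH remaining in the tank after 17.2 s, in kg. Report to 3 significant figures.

Total volume: dV/dt = Q_in − Q_out = -0.22200 m³/s, so V(t) = 7.83 − 0.22200 t and V(17.2) = 4.0116 m³.
Species balance (pure solvent in): dm/dt = −Q_out · m/V(t).
dm/m = −Q_out dt/(V₀ − 0.22200 t); integrating gives ln(m/m₀) = −(Q_out/(Q_in−Q_out)) ln(V/V₀).
m = m₀ (V₀/V)^(Q_out/(Q_in−Q_out)) = 59.3 × (7.83/4.0116)^(-3.1847) = 7.0483 kg.

7.05 kg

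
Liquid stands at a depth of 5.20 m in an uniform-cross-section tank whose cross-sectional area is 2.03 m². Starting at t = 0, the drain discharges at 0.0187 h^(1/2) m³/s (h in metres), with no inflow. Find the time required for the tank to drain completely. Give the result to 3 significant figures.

With no inflow, A dh/dt = −0.0187 √h.
Separate and integrate: 2(√h − √h₀) = −(0.0187/A) t.
Tank is empty when √h = 0: t_empty = 2A√h₀/0.0187.
t_empty = 2·2.03·√5.20/0.0187 = 4.0600·2.2804/0.0187 = 495.09 s.

495 s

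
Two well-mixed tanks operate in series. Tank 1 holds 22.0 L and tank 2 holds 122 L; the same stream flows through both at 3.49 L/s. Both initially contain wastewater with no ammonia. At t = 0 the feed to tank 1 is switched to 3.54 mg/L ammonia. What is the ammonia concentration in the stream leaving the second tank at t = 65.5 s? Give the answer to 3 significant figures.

2.88 mg/L

Each tank obeys Vᵢ dCᵢ/dt = Q(Cᵢ₋₁ − Cᵢ), so τᵢ = Vᵢ/Q.
τ₁ = 22.0/3.49 = 6.3037 s; τ₂ = 122/3.49 = 34.957 s.
Tank 1: C₁ = C_in(1 − e^(−t/τ₁)). Tank 2 (τ₁ ≠ τ₂): C₂ = C_in[1 − (τ₁ e^(−t/τ₁) − τ₂ e^(−t/τ₂))/(τ₁ − τ₂)].
At t = 65.5: e^(−t/τ₁) = 3.0717e-05, e^(−t/τ₂) = 0.15355.
C₂ = 3.54·[1 − (6.3037·3.0717e-05 − 34.957·0.15355)/(-28.653)] = 3.54·0.81268 = 2.8769 mg/L.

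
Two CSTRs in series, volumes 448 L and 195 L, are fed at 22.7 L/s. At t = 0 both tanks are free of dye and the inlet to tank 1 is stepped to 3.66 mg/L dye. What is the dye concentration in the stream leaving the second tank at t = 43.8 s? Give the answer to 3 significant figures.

2.97 mg/L

Each tank obeys Vᵢ dCᵢ/dt = Q(Cᵢ₋₁ − Cᵢ), so τᵢ = Vᵢ/Q.
τ₁ = 448/22.7 = 19.736 s; τ₂ = 195/22.7 = 8.5903 s.
Solving the cascade with C₁(0)=C₂(0)=0 gives C₂(t) = C_in[1 − (τ₁ e^(−t/τ₁) − τ₂ e^(−t/τ₂))/(τ₁ − τ₂)].
At t = 43.8: e^(−t/τ₁) = 0.10868, e^(−t/τ₂) = 0.0061043.
C₂ = 3.66·[1 − (19.736·0.10868 − 8.5903·0.0061043)/(11.145)] = 3.66·0.81226 = 2.9729 mg/L.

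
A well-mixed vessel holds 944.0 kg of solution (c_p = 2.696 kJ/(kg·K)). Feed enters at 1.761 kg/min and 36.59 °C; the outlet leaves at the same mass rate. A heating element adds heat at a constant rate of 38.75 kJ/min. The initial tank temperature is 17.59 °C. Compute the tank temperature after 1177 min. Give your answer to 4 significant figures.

41.73 °C

Heat balance on the well-mixed liquid: M c_p dT/dt = ṁ c_p (T_in − T) + 38.75.
Rearrange: dT/dt = (T_ss − T)/τ with τ = M/ṁ = 536.059 min and T_ss = T_in + Q̇/(ṁ c_p) = 44.7519 °C.
Integrating: T(t) = T_ss + (T₀ − T_ss) e^(−t/τ).
T(1177) = 44.7519 + (-27.1619)·e^(−1177/536.059) = 44.7519 + (-27.1619)·0.111286 = 41.7292 °C.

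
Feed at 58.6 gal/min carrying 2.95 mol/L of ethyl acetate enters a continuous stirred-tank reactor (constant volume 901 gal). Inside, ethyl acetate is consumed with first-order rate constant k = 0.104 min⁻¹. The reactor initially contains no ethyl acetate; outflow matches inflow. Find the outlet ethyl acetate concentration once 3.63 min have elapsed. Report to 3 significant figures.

Accumulation = in − out − consumed: V dC/dt = Q C_in − Q C − k V C.
This is linear with rate a = Q/V + k = 0.16904 min⁻¹.
C_ss = Q C_in/(Q + kV) = 1.1350 mol/L; C(t) = C_ss + (C₀ − C_ss) e^(−a t).
C(3.63) = 1.1350 + (-1.1350)·e^(−0.16904·3.63) = 1.1350 + (-1.1350)·0.54139 = 0.52053 mol/L.

0.521 mol/L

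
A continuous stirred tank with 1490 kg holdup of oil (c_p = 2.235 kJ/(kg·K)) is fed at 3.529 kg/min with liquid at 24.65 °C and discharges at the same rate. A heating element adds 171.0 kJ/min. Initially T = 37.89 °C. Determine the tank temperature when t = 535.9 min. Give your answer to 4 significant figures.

43.96 °C

First-law balance (no shaft work): M c_p dT/dt = ṁ c_p (T_in − T) + 171.0.
τ = M/ṁ = 422.216 min; T_ss = T_in + Q̇/(ṁ c_p) = 24.65 + 171.0/(3.529·2.235) = 46.3304 °C.
Solution: T(t) = T_ss + (T₀ − T_ss) e^(−t/τ).
T(535.9) = 46.3304 + (-8.44038)·e^(−535.9/422.216) = 46.3304 + (-8.44038)·0.281041 = 43.9583 °C.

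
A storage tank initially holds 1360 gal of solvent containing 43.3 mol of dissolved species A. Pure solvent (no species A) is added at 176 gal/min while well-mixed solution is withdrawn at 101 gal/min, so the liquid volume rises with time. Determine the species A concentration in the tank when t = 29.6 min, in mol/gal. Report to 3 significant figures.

Let m(t) be the amount of species A. Volume: V(t) = V₀ + (Q_in − Q_out) t = 1360 + 75.000 t; V(29.6) = 3580.0 gal.
No species A enters, so dm/dt = −Q_out · (m/V).
dm/m = −Q_out dt/(V₀ + 75.000 t); integrating gives ln(m/m₀) = −(Q_out/(Q_in−Q_out)) ln(V/V₀).
m = m₀ (V₀/V)^(Q_out/(Q_in−Q_out)) = 43.3 × (1360/3580.0)^(1.3467) = 11.760 mol.
C = m/V = 11.760/3580.0 = 0.0032850 mol/gal.

0.00329 mol/gal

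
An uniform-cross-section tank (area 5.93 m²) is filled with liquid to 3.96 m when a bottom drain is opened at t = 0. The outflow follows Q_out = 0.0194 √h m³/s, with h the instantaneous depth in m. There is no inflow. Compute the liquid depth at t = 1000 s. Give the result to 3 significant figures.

0.125 m

A dh/dt = −Q_out = −0.0194 √h.
This is separable: 2 d(√h)/dt = −0.0194/A, so √h = √h₀ − (0.0194/(2A)) t.
√h = √3.96 − 0.0194·1000/(2·5.93) = 1.9900 − 1.6358 = 0.35422.
h = 0.35422² = 0.12547 m.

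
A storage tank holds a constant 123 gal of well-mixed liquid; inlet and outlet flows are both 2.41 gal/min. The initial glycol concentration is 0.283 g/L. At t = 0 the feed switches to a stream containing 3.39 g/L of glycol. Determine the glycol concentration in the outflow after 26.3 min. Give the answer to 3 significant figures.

1.53 g/L

Transient balance on the dissolved component: V dC/dt = Q(C_in − C).
Rewrite as dC/dt + C/τ = C_in/τ, τ = V/Q = 51.037 min.
Integrating: C(t) = C_in + (C₀ − C_in) e^(−t/τ).
C(26.3) = 3.39 + (0.283 − 3.39)·e^(−26.3/51.037) = 3.39 + (-3.1070)·0.59732 = 1.5341 g/L.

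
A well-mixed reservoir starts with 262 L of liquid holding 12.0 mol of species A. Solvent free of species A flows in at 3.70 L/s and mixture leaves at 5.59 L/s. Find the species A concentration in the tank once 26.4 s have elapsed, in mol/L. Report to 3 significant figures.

Total volume: dV/dt = Q_in − Q_out = -1.8900 L/s, so V(t) = 262 − 1.8900 t and V(26.4) = 212.10 L.
Species balance (pure solvent in): dm/dt = −Q_out · m/V(t).
dm/m = −Q_out dt/(V₀ − 1.8900 t); integrating gives ln(m/m₀) = −(Q_out/(Q_in−Q_out)) ln(V/V₀).
m = m₀ (V₀/V)^(Q_out/(Q_in−Q_out)) = 12.0 × (262/212.10)^(-2.9577) = 6.4240 mol.
C = m/V = 6.4240/212.10 = 0.030287 mol/L.

0.0303 mol/L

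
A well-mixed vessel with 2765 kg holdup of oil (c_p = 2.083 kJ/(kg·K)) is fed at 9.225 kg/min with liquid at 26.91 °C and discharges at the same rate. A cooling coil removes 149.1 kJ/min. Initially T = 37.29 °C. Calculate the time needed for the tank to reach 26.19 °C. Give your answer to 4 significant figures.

283.7 min

Unsteady energy balance on the tank contents: M c_p dT/dt = ṁ c_p (T_in − T) − 149.1.
τ = M/ṁ = 299.729 min; T_ss = T_in − Q̇/(ṁ c_p) = 19.1507 °C.
T(t) = T_ss + (T₀ − T_ss) e^(−t/τ). Set T = 26.19:
e^(−t/τ) = (26.19 − 19.1507)/(37.29 − 19.1507) = 0.388069
t = −299.729 · ln(0.388069) = 283.715 min.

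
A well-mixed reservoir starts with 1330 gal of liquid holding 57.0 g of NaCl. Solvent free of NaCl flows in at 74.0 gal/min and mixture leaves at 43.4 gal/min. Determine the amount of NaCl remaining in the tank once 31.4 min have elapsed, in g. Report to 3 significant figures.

Let m(t) be the amount of NaCl. Volume: V(t) = V₀ + (Q_in − Q_out) t = 1330 + 30.600 t; V(31.4) = 2290.8 gal.
No NaCl enters, so dm/dt = −Q_out · (m/V).
dm/m = −Q_out dt/(V₀ + 30.600 t); integrating gives ln(m/m₀) = −(Q_out/(Q_in−Q_out)) ln(V/V₀).
m = m₀ (V₀/V)^(Q_out/(Q_in−Q_out)) = 57.0 × (1330/2290.8)^(1.4183) = 26.360 g.

26.4 g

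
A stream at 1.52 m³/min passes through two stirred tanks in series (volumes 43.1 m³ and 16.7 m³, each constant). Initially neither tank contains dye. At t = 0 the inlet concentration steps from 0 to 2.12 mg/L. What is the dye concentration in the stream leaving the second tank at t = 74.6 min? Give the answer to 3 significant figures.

1.87 mg/L

Species balance on tank i: dCᵢ/dt = (Cᵢ₋₁ − Cᵢ)/τᵢ with τᵢ = Vᵢ/Q.
τ₁ = 43.1/1.52 = 28.355 min; τ₂ = 16.7/1.52 = 10.987 min.
Solving the cascade with C₁(0)=C₂(0)=0 gives C₂(t) = C_in[1 − (τ₁ e^(−t/τ₁) − τ₂ e^(−t/τ₂))/(τ₁ − τ₂)].
At t = 74.6: e^(−t/τ₁) = 0.072013, e^(−t/τ₂) = 0.0011250.
C₂ = 2.12·[1 − (28.355·0.072013 − 10.987·0.0011250)/(17.368)] = 2.12·0.88314 = 1.8723 mg/L.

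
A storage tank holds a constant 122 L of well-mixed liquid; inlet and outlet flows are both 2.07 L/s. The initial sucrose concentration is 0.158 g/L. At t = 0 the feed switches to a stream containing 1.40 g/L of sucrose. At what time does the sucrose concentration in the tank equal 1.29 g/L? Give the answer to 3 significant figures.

143 s

Species balance: V dC/dt = Q(C_in − C) ⇒ τ = V/Q = 58.937 s.
C(t) = C_in + (C₀ − C_in) e^(−t/τ). Set C = 1.29 and solve for t:
e^(−t/τ) = (C − C_in)/(C₀ − C_in) = (1.29 − 1.40)/(0.158 − 1.40) = 0.088567
t = −τ ln(…) = 58.937 × 2.4240 = 142.86 s.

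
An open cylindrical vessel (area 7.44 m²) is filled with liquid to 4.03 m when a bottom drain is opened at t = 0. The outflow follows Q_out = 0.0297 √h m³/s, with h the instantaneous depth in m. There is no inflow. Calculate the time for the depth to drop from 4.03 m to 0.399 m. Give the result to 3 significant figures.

With no inflow, A dh/dt = −0.0297 √h.
This is separable: 2 d(√h)/dt = −0.0297/A, so √h = √h₀ − (0.0297/(2A)) t.
t = 2A(√h₀ − √h)/0.0297 = 2·7.44·(√4.03 − √0.399)/0.0297
  = 14.880 × (2.0075 − 0.63166) / 0.0297 = 689.30 s.

689 s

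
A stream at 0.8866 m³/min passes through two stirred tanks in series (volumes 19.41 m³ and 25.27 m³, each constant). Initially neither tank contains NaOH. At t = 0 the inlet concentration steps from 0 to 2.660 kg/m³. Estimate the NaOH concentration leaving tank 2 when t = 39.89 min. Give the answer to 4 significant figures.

1.255 kg/m³

Species balance on tank i: dCᵢ/dt = (Cᵢ₋₁ − Cᵢ)/τᵢ with τᵢ = Vᵢ/Q.
τ₁ = 19.41/0.8866 = 21.8926 min; τ₂ = 25.27/0.8866 = 28.5021 min.
Solving the cascade with C₁(0)=C₂(0)=0 gives C₂(t) = C_in[1 − (τ₁ e^(−t/τ₁) − τ₂ e^(−t/τ₂))/(τ₁ − τ₂)].
At t = 39.89: e^(−t/τ₁) = 0.161690, e^(−t/τ₂) = 0.246709.
C₂ = 2.660·[1 − (21.8926·0.161690 − 28.5021·0.246709)/(-6.60952)] = 2.660·0.471681 = 1.25467 kg/m³.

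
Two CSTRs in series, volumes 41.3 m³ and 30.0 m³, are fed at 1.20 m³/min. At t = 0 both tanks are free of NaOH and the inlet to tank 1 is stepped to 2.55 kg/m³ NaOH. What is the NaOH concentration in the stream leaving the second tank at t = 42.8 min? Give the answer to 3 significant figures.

1.08 kg/m³

Time constants: τᵢ = Vᵢ/Q for each well-mixed tank.
τ₁ = 41.3/1.20 = 34.417 min; τ₂ = 30.0/1.20 = 25.000 min.
Tank 1: C₁ = C_in(1 − e^(−t/τ₁)). Tank 2 (τ₁ ≠ τ₂): C₂ = C_in[1 − (τ₁ e^(−t/τ₁) − τ₂ e^(−t/τ₂))/(τ₁ − τ₂)].
At t = 42.8: e^(−t/τ₁) = 0.28835, e^(−t/τ₂) = 0.18050.
C₂ = 2.55·[1 − (34.417·0.28835 − 25.000·0.18050)/(9.4167)] = 2.55·0.42534 = 1.0846 kg/m³.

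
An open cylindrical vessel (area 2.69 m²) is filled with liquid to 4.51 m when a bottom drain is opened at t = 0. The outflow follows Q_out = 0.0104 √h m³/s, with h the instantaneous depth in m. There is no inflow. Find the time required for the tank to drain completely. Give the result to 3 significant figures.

Accumulation of liquid (constant cross-section A): A dh/dt = −0.0104 √h.
Separate and integrate: 2(√h − √h₀) = −(0.0104/A) t.
Tank is empty when √h = 0: t_empty = 2A√h₀/0.0104.
t_empty = 2·2.69·√4.51/0.0104 = 5.3800·2.1237/0.0104 = 1098.6 s.

1100 s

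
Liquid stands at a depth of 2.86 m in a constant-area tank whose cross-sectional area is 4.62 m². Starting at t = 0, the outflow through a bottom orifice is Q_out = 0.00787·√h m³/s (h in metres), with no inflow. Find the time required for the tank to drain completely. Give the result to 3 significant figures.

With no inflow, A dh/dt = −0.00787 √h.
This is separable: 2 d(√h)/dt = −0.00787/A, so √h = √h₀ − (0.00787/(2A)) t.
Set h = 0: 2√h₀ = (0.00787/A) t_empty ⇒ t_empty = 2A√h₀/0.00787.
t_empty = 2·4.62·√2.86/0.00787 = 9.2400·1.6912/0.00787 = 1985.5 s.

1990 s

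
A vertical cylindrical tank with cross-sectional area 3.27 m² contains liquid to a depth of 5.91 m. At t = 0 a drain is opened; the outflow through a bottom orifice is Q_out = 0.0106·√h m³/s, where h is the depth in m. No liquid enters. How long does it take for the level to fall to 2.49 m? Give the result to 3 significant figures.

526 s

With no inflow, A dh/dt = −0.0106 √h.
This is separable: 2 d(√h)/dt = −0.0106/A, so √h = √h₀ − (0.0106/(2A)) t.
t = 2A(√h₀ − √h)/0.0106 = 2·3.27·(√5.91 − √2.49)/0.0106
  = 6.5400 × (2.4310 − 1.5780) / 0.0106 = 526.33 s.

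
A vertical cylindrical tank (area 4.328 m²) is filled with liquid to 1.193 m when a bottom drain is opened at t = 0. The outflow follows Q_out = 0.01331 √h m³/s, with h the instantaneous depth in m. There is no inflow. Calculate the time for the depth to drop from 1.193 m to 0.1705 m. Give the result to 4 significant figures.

A dh/dt = −Q_out = −0.01331 √h.
This is separable: 2 d(√h)/dt = −0.01331/A, so √h = √h₀ − (0.01331/(2A)) t.
t = 2A(√h₀ − √h)/0.01331 = 2·4.328·(√1.193 − √0.1705)/0.01331
  = 8.65600 × (1.09225 − 0.412916) / 0.01331 = 441.793 s.

441.8 s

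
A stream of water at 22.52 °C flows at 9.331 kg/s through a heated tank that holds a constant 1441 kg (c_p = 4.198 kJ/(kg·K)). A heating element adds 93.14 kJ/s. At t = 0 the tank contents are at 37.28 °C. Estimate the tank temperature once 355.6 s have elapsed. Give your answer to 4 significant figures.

26.14 °C

Energy balance: M c_p dT/dt = ṁ c_p (T_in − T) + 93.14.
τ = M/ṁ = 154.431 s; T_ss = T_in + Q̇/(ṁ c_p) = 22.52 + 93.14/(9.331·4.198) = 24.8977 °C.
Solution: T(t) = T_ss + (T₀ − T_ss) e^(−t/τ).
T(355.6) = 24.8977 + (12.3823)·e^(−355.6/154.431) = 24.8977 + (12.3823)·0.0999946 = 26.1359 °C.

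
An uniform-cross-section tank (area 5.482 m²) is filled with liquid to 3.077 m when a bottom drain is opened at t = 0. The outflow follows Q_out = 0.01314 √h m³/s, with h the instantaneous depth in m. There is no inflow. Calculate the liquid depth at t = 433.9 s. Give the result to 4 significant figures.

A dh/dt = −Q_out = −0.01314 √h.
∫ h^(−1/2) dh = −(0.01314/A) ∫ dt, giving 2√h = 2√h₀ − (0.01314/A) t.
√h = √3.077 − 0.01314·433.9/(2·5.482) = 1.75414 − 0.520015 = 1.23412.
h = 1.23412² = 1.52306 m.

1.523 m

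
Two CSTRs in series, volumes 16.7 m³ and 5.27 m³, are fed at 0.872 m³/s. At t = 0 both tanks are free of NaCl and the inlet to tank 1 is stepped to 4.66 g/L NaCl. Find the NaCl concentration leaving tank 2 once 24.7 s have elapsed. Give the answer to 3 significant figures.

2.82 g/L

Species balance on tank i: dCᵢ/dt = (Cᵢ₋₁ − Cᵢ)/τᵢ with τᵢ = Vᵢ/Q.
τ₁ = 16.7/0.872 = 19.151 s; τ₂ = 5.27/0.872 = 6.0436 s.
Tank 1: C₁ = C_in(1 − e^(−t/τ₁)). Tank 2 (τ₁ ≠ τ₂): C₂ = C_in[1 − (τ₁ e^(−t/τ₁) − τ₂ e^(−t/τ₂))/(τ₁ − τ₂)].
At t = 24.7: e^(−t/τ₁) = 0.27535, e^(−t/τ₂) = 0.016790.
C₂ = 4.66·[1 − (19.151·0.27535 − 6.0436·0.016790)/(13.108)] = 4.66·0.60544 = 2.8214 g/L.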